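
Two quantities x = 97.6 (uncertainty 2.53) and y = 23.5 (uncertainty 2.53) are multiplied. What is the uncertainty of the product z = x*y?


For a product z = x*y, the relative uncertainty is:
uz/z = sqrt((ux/x)^2 + (uy/y)^2)
Relative uncertainties: ux/x = 2.53/97.6 = 0.025922
uy/y = 2.53/23.5 = 0.10766
z = 97.6 * 23.5 = 2293.6
uz = 2293.6 * sqrt(0.025922^2 + 0.10766^2) = 253.985

253.985


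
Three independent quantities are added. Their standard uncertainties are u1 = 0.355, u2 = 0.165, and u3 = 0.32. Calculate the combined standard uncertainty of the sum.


For a sum of independent quantities, uc = sqrt(u1^2 + u2^2 + u3^2).
uc = sqrt(0.355^2 + 0.165^2 + 0.32^2)
uc = sqrt(0.126025 + 0.027225 + 0.1024)
uc = 0.5056

0.5056


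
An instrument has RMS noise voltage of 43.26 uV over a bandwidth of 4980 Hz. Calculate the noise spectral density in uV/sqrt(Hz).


Noise spectral density = Vrms / sqrt(BW).
NSD = 43.26 / sqrt(4980)
NSD = 43.26 / 70.5691
NSD = 0.613 uV/sqrt(Hz)

0.613 uV/sqrt(Hz)


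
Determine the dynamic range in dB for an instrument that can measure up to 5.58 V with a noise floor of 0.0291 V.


Dynamic range = 20 * log10(Vmax / Vnoise).
DR = 20 * log10(5.58 / 0.0291)
DR = 20 * log10(191.75)
DR = 45.65 dB

45.65 dB


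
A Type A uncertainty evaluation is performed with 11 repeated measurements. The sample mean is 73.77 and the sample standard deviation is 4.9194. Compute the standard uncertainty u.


The standard uncertainty for Type A evaluation is u = s / sqrt(n).
u = 4.9194 / sqrt(11)
u = 4.9194 / 3.3166
u = 1.4833

1.4833


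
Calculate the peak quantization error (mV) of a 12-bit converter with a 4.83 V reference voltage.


The maximum quantization error is +/- LSB/2.
LSB = Vref / 2^n = 4.83 / 4096 = 0.0011792 V
Max error = LSB / 2 = 0.0011792 / 2 = 0.0005896 V
Max error = 0.5896 mV

0.5896 mV


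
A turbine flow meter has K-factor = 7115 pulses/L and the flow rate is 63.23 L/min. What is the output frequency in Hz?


Frequency = K * Q / 60 (converting L/min to L/s).
f = 7115 * 63.23 / 60
f = 449881.45 / 60
f = 7498.02 Hz

7498.02 Hz


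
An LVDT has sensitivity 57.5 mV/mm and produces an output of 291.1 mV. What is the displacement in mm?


Displacement = Vout / sensitivity.
d = 291.1 / 57.5
d = 5.063 mm

5.063 mm


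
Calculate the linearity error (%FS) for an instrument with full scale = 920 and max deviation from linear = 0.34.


Linearity error = (max deviation / full scale) * 100%.
Linearity = (0.34 / 920) * 100
Linearity = 0.037 %FS

0.037 %FS


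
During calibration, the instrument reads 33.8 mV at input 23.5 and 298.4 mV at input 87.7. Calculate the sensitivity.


Sensitivity = (y2 - y1) / (x2 - x1).
S = (298.4 - 33.8) / (87.7 - 23.5)
S = 264.6 / 64.2
S = 4.1215 mV/unit

4.1215 mV/unit


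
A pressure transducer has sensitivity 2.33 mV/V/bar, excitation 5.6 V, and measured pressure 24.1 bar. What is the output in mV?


Output = sensitivity * Vex * P.
Vout = 2.33 * 5.6 * 24.1
Vout = 13.048 * 24.1
Vout = 314.46 mV

314.46 mV


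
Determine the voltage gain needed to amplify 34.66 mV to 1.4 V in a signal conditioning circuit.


Gain = Vout / Vin (converting to same units).
G = 1.4 V / 34.66 mV
G = 1400.0 mV / 34.66 mV
G = 40.39

40.39


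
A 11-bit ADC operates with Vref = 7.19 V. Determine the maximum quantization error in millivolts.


The maximum quantization error is +/- LSB/2.
LSB = Vref / 2^n = 7.19 / 2048 = 0.00351074 V
Max error = LSB / 2 = 0.00351074 / 2 = 0.00175537 V
Max error = 1.7554 mV

1.7554 mV


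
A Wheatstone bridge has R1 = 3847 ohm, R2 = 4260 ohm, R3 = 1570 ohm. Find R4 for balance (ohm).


At balance: R1*R4 = R2*R3, so R4 = R2*R3/R1.
R4 = 4260 * 1570 / 3847
R4 = 6688200 / 3847
R4 = 1738.55 ohm

1738.55 ohm


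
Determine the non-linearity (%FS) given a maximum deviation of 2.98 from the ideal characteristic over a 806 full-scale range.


Linearity error = (max deviation / full scale) * 100%.
Linearity = (2.98 / 806) * 100
Linearity = 0.37 %FS

0.37 %FS


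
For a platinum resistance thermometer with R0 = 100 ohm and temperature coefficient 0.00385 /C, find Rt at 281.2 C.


The RTD equation: Rt = R0 * (1 + alpha * T).
Rt = 100 * (1 + 0.00385 * 281.2)
Rt = 100 * (1 + 1.08262)
Rt = 100 * 2.08262
Rt = 208.262 ohm

208.262 ohm


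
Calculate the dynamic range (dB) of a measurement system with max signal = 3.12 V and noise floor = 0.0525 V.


Dynamic range = 20 * log10(Vmax / Vnoise).
DR = 20 * log10(3.12 / 0.0525)
DR = 20 * log10(59.43)
DR = 35.48 dB

35.48 dB


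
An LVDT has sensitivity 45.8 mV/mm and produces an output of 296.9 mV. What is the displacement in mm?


Displacement = Vout / sensitivity.
d = 296.9 / 45.8
d = 6.483 mm

6.483 mm


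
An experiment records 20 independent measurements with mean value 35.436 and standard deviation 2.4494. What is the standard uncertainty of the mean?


The standard uncertainty for Type A evaluation is u = s / sqrt(n).
u = 2.4494 / sqrt(20)
u = 2.4494 / 4.4721
u = 0.5477

0.5477


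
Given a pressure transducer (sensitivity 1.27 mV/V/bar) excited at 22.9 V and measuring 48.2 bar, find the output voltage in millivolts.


Output = sensitivity * Vex * P.
Vout = 1.27 * 22.9 * 48.2
Vout = 29.083 * 48.2
Vout = 1401.8 mV

1401.8 mV


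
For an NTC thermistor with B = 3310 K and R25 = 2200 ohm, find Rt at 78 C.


NTC thermistor equation: Rt = R25 * exp(B * (1/T - 1/T25)).
T in Kelvin: 351.15 K, T25 = 298.15 K
1/T - 1/T25 = 1/351.15 - 1/298.15 = -0.00050623
B * (1/T - 1/T25) = 3310 * -0.00050623 = -1.6756
Rt = 2200 * exp(-1.6756) = 411.8 ohm

411.8 ohm


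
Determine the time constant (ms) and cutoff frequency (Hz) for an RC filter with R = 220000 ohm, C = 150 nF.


Time constant: tau = R * C.
tau = 220000 * 1.50e-07 = 0.033 s
tau = 33.0 ms
Cutoff frequency: fc = 1 / (2*pi*R*C).
fc = 1 / (2*pi*0.033) = 4.82 Hz

tau = 33.0 ms, fc = 4.82 Hz


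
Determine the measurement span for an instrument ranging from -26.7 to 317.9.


Span = upper range - lower range.
Span = 317.9 - (-26.7)
Span = 344.6

344.6


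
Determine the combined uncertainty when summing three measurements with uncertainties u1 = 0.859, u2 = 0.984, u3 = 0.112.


For a sum of independent quantities, uc = sqrt(u1^2 + u2^2 + u3^2).
uc = sqrt(0.859^2 + 0.984^2 + 0.112^2)
uc = sqrt(0.737881 + 0.968256 + 0.012544)
uc = 1.311

1.311


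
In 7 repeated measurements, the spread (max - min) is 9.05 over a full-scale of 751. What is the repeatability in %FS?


Repeatability = (spread / full scale) * 100%.
R = (9.05 / 751) * 100
R = 1.205 %FS

1.205 %FS


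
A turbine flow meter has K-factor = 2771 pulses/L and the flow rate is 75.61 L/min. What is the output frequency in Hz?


Frequency = K * Q / 60 (converting L/min to L/s).
f = 2771 * 75.61 / 60
f = 209515.31 / 60
f = 3491.92 Hz

3491.92 Hz


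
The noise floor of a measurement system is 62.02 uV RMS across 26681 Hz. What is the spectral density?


Noise spectral density = Vrms / sqrt(BW).
NSD = 62.02 / sqrt(26681)
NSD = 62.02 / 163.3432
NSD = 0.3797 uV/sqrt(Hz)

0.3797 uV/sqrt(Hz)


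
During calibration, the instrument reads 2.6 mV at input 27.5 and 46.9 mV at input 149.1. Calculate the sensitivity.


Sensitivity = (y2 - y1) / (x2 - x1).
S = (46.9 - 2.6) / (149.1 - 27.5)
S = 44.3 / 121.6
S = 0.3643 mV/unit

0.3643 mV/unit


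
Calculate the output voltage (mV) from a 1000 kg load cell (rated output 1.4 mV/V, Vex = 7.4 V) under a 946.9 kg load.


Vout = rated_output * Vex * (load / capacity).
Vout = 1.4 * 7.4 * (946.9 / 1000)
Vout = 1.4 * 7.4 * 0.9469
Vout = 9.81 mV

9.81 mV


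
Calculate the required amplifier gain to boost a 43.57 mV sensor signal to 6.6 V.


Gain = Vout / Vin (converting to same units).
G = 6.6 V / 43.57 mV
G = 6600.0 mV / 43.57 mV
G = 151.48

151.48


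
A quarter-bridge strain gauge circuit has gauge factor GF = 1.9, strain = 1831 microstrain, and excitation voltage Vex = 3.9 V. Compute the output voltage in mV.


Quarter bridge output: Vout = (GF * epsilon * Vex) / 4.
Vout = (1.9 * 1831e-6 * 3.9) / 4
Vout = 0.01356771 / 4 V
Vout = 0.00339193 V = 3.3919 mV

3.3919 mV


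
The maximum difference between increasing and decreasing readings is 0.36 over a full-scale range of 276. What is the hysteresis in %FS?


Hysteresis = (max difference / full scale) * 100%.
H = (0.36 / 276) * 100
H = 0.13 %FS

0.13 %FS


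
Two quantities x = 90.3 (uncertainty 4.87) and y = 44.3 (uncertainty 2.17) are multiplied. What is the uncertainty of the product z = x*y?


For a product z = x*y, the relative uncertainty is:
uz/z = sqrt((ux/x)^2 + (uy/y)^2)
Relative uncertainties: ux/x = 4.87/90.3 = 0.053931
uy/y = 2.17/44.3 = 0.048984
z = 90.3 * 44.3 = 4000.3
uz = 4000.3 * sqrt(0.053931^2 + 0.048984^2) = 291.446

291.446


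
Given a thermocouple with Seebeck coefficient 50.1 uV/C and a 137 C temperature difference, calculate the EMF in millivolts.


The thermocouple output V = sensitivity * dT.
V = 50.1 uV/C * 137 C
V = 6863.7 uV
V = 6.864 mV

6.864 mV


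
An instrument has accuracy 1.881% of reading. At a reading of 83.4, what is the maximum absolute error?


Absolute error = (accuracy% / 100) * reading.
Error = (1.881 / 100) * 83.4
Error = 0.01881 * 83.4
Error = 1.5688

1.5688


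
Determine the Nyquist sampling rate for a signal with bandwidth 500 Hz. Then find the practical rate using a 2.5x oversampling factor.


By Nyquist theorem, fs_min = 2 * fmax.
fs_min = 2 * 500 = 1000 Hz
Practical rate = 2.5 * fs_min = 2.5 * 1000 = 2500 Hz

fs_min = 1000 Hz, fs_practical = 2500 Hz


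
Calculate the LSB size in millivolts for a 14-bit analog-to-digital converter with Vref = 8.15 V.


The resolution (LSB) of an ADC is Vref / 2^n.
LSB = 8.15 / 2^14
LSB = 8.15 / 16384
LSB = 0.00049744 V = 0.49743652 mV

0.49743652 mV


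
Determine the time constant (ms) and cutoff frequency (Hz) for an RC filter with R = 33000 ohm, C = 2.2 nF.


Time constant: tau = R * C.
tau = 33000 * 2.20e-09 = 7.26e-05 s
tau = 0.0726 ms
Cutoff frequency: fc = 1 / (2*pi*R*C).
fc = 1 / (2*pi*7.26e-05) = 2192.22 Hz

tau = 0.0726 ms, fc = 2192.22 Hz


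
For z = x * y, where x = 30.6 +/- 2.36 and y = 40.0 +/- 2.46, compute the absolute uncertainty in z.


For a product z = x*y, the relative uncertainty is:
uz/z = sqrt((ux/x)^2 + (uy/y)^2)
Relative uncertainties: ux/x = 2.36/30.6 = 0.077124
uy/y = 2.46/40.0 = 0.0615
z = 30.6 * 40.0 = 1224.0
uz = 1224.0 * sqrt(0.077124^2 + 0.0615^2) = 120.739

120.739


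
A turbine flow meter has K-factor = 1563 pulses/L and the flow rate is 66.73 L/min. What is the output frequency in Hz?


Frequency = K * Q / 60 (converting L/min to L/s).
f = 1563 * 66.73 / 60
f = 104298.99 / 60
f = 1738.32 Hz

1738.32 Hz


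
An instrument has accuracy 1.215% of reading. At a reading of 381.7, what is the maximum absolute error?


Absolute error = (accuracy% / 100) * reading.
Error = (1.215 / 100) * 381.7
Error = 0.01215 * 381.7
Error = 4.6377

4.6377


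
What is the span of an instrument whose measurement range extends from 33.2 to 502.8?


Span = upper range - lower range.
Span = 502.8 - (33.2)
Span = 469.6

469.6


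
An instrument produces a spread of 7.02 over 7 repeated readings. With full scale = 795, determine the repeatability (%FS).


Repeatability = (spread / full scale) * 100%.
R = (7.02 / 795) * 100
R = 0.883 %FS

0.883 %FS


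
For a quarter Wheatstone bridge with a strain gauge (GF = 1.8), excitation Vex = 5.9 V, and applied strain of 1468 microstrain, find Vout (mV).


Quarter bridge output: Vout = (GF * epsilon * Vex) / 4.
Vout = (1.8 * 1468e-6 * 5.9) / 4
Vout = 0.01559016 / 4 V
Vout = 0.00389754 V = 3.8975 mV

3.8975 mV


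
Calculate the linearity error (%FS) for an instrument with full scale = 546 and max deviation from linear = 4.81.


Linearity error = (max deviation / full scale) * 100%.
Linearity = (4.81 / 546) * 100
Linearity = 0.881 %FS

0.881 %FS


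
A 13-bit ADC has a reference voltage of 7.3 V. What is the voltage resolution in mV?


The resolution (LSB) of an ADC is Vref / 2^n.
LSB = 7.3 / 2^13
LSB = 7.3 / 8192
LSB = 0.00089111 V = 0.89111328 mV

0.89111328 mV


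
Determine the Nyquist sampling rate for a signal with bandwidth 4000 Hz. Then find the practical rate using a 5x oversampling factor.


By Nyquist theorem, fs_min = 2 * fmax.
fs_min = 2 * 4000 = 8000 Hz
Practical rate = 5 * fs_min = 5 * 8000 = 40000 Hz

fs_min = 8000 Hz, fs_practical = 40000 Hz


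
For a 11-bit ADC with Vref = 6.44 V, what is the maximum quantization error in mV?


The maximum quantization error is +/- LSB/2.
LSB = Vref / 2^n = 6.44 / 2048 = 0.00314453 V
Max error = LSB / 2 = 0.00314453 / 2 = 0.00157227 V
Max error = 1.5723 mV

1.5723 mV


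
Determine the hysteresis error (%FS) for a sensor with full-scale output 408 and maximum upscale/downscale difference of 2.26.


Hysteresis = (max difference / full scale) * 100%.
H = (2.26 / 408) * 100
H = 0.554 %FS

0.554 %FS


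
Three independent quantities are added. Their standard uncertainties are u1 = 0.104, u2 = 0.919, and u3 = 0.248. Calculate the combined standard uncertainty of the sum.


For a sum of independent quantities, uc = sqrt(u1^2 + u2^2 + u3^2).
uc = sqrt(0.104^2 + 0.919^2 + 0.248^2)
uc = sqrt(0.010816 + 0.844561 + 0.061504)
uc = 0.9575

0.9575


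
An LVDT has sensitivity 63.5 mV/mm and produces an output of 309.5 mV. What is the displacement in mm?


Displacement = Vout / sensitivity.
d = 309.5 / 63.5
d = 4.874 mm

4.874 mm


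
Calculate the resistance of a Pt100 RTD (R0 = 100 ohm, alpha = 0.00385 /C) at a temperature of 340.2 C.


The RTD equation: Rt = R0 * (1 + alpha * T).
Rt = 100 * (1 + 0.00385 * 340.2)
Rt = 100 * (1 + 1.30977)
Rt = 100 * 2.30977
Rt = 230.977 ohm

230.977 ohm


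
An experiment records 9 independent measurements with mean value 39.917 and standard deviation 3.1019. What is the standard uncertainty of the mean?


The standard uncertainty for Type A evaluation is u = s / sqrt(n).
u = 3.1019 / sqrt(9)
u = 3.1019 / 3.0
u = 1.034

1.034


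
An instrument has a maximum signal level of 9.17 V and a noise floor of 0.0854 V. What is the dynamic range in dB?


Dynamic range = 20 * log10(Vmax / Vnoise).
DR = 20 * log10(9.17 / 0.0854)
DR = 20 * log10(107.38)
DR = 40.62 dB

40.62 dB


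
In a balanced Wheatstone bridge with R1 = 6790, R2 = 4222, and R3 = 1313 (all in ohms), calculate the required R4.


At balance: R1*R4 = R2*R3, so R4 = R2*R3/R1.
R4 = 4222 * 1313 / 6790
R4 = 5543486 / 6790
R4 = 816.42 ohm

816.42 ohm


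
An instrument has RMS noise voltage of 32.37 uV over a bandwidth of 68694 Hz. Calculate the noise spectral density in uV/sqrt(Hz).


Noise spectral density = Vrms / sqrt(BW).
NSD = 32.37 / sqrt(68694)
NSD = 32.37 / 262.0954
NSD = 0.1235 uV/sqrt(Hz)

0.1235 uV/sqrt(Hz)


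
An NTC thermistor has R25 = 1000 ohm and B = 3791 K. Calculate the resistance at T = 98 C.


NTC thermistor equation: Rt = R25 * exp(B * (1/T - 1/T25)).
T in Kelvin: 371.15 K, T25 = 298.15 K
1/T - 1/T25 = 1/371.15 - 1/298.15 = -0.00065969
B * (1/T - 1/T25) = 3791 * -0.00065969 = -2.5009
Rt = 1000 * exp(-2.5009) = 82.0 ohm

82.0 ohm


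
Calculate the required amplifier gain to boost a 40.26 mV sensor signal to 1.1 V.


Gain = Vout / Vin (converting to same units).
G = 1.1 V / 40.26 mV
G = 1100.0 mV / 40.26 mV
G = 27.32

27.32


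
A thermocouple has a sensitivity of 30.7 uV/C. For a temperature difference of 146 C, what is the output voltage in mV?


The thermocouple output V = sensitivity * dT.
V = 30.7 uV/C * 146 C
V = 4482.2 uV
V = 4.482 mV

4.482 mV


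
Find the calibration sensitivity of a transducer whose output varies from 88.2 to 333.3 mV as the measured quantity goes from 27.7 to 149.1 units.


Sensitivity = (y2 - y1) / (x2 - x1).
S = (333.3 - 88.2) / (149.1 - 27.7)
S = 245.1 / 121.4
S = 2.0189 mV/unit

2.0189 mV/unit


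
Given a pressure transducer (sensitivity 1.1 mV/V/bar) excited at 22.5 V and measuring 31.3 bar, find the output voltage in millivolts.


Output = sensitivity * Vex * P.
Vout = 1.1 * 22.5 * 31.3
Vout = 24.75 * 31.3
Vout = 774.68 mV

774.68 mV


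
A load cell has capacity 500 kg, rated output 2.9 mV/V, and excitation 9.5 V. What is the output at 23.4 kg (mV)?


Vout = rated_output * Vex * (load / capacity).
Vout = 2.9 * 9.5 * (23.4 / 500)
Vout = 2.9 * 9.5 * 0.0468
Vout = 1.289 mV

1.289 mV


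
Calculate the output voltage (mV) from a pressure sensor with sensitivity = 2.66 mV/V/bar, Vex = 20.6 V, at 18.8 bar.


Output = sensitivity * Vex * P.
Vout = 2.66 * 20.6 * 18.8
Vout = 54.796 * 18.8
Vout = 1030.16 mV

1030.16 mV


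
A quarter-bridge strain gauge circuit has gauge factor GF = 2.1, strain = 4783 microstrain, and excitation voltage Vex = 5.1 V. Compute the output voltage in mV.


Quarter bridge output: Vout = (GF * epsilon * Vex) / 4.
Vout = (2.1 * 4783e-6 * 5.1) / 4
Vout = 0.05122593 / 4 V
Vout = 0.01280648 V = 12.8065 mV

12.8065 mV


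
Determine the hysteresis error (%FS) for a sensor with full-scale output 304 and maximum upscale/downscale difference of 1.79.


Hysteresis = (max difference / full scale) * 100%.
H = (1.79 / 304) * 100
H = 0.589 %FS

0.589 %FS


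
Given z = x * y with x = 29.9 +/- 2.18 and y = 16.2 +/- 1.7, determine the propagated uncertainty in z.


For a product z = x*y, the relative uncertainty is:
uz/z = sqrt((ux/x)^2 + (uy/y)^2)
Relative uncertainties: ux/x = 2.18/29.9 = 0.07291
uy/y = 1.7/16.2 = 0.104938
z = 29.9 * 16.2 = 484.4
uz = 484.4 * sqrt(0.07291^2 + 0.104938^2) = 61.894

61.894


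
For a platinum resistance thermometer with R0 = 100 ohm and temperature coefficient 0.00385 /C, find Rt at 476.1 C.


The RTD equation: Rt = R0 * (1 + alpha * T).
Rt = 100 * (1 + 0.00385 * 476.1)
Rt = 100 * (1 + 1.832985)
Rt = 100 * 2.832985
Rt = 283.298 ohm

283.298 ohm


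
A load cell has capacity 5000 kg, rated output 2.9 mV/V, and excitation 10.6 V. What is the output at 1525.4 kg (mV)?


Vout = rated_output * Vex * (load / capacity).
Vout = 2.9 * 10.6 * (1525.4 / 5000)
Vout = 2.9 * 10.6 * 0.30508
Vout = 9.378 mV

9.378 mV


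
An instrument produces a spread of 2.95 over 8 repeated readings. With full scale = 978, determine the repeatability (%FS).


Repeatability = (spread / full scale) * 100%.
R = (2.95 / 978) * 100
R = 0.302 %FS

0.302 %FS


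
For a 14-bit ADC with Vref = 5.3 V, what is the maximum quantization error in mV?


The maximum quantization error is +/- LSB/2.
LSB = Vref / 2^n = 5.3 / 16384 = 0.00032349 V
Max error = LSB / 2 = 0.00032349 / 2 = 0.00016174 V
Max error = 0.1617 mV

0.1617 mV


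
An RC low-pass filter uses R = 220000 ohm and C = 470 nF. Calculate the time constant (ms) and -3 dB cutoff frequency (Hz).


Time constant: tau = R * C.
tau = 220000 * 4.70e-07 = 0.1034 s
tau = 103.4 ms
Cutoff frequency: fc = 1 / (2*pi*R*C).
fc = 1 / (2*pi*0.1034) = 1.54 Hz

tau = 103.4 ms, fc = 1.54 Hz


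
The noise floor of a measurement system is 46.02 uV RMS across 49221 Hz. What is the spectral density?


Noise spectral density = Vrms / sqrt(BW).
NSD = 46.02 / sqrt(49221)
NSD = 46.02 / 221.8581
NSD = 0.2074 uV/sqrt(Hz)

0.2074 uV/sqrt(Hz)


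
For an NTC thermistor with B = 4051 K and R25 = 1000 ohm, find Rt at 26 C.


NTC thermistor equation: Rt = R25 * exp(B * (1/T - 1/T25)).
T in Kelvin: 299.15 K, T25 = 298.15 K
1/T - 1/T25 = 1/299.15 - 1/298.15 = -1.121e-05
B * (1/T - 1/T25) = 4051 * -1.121e-05 = -0.0454
Rt = 1000 * exp(-0.0454) = 955.6 ohm

955.6 ohm


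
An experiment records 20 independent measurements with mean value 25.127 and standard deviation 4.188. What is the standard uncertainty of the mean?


The standard uncertainty for Type A evaluation is u = s / sqrt(n).
u = 4.188 / sqrt(20)
u = 4.188 / 4.4721
u = 0.9365

0.9365


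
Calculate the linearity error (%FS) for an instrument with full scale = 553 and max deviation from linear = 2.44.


Linearity error = (max deviation / full scale) * 100%.
Linearity = (2.44 / 553) * 100
Linearity = 0.441 %FS

0.441 %FS


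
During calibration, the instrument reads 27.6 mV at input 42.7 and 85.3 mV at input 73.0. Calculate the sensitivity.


Sensitivity = (y2 - y1) / (x2 - x1).
S = (85.3 - 27.6) / (73.0 - 42.7)
S = 57.7 / 30.3
S = 1.9043 mV/unit

1.9043 mV/unit


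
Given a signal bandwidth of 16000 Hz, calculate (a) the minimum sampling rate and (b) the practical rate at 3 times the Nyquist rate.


By Nyquist theorem, fs_min = 2 * fmax.
fs_min = 2 * 16000 = 32000 Hz
Practical rate = 3 * fs_min = 3 * 32000 = 96000 Hz

fs_min = 32000 Hz, fs_practical = 96000 Hz


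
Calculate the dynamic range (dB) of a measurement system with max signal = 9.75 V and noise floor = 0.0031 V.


Dynamic range = 20 * log10(Vmax / Vnoise).
DR = 20 * log10(9.75 / 0.0031)
DR = 20 * log10(3145.16)
DR = 69.95 dB

69.95 dB


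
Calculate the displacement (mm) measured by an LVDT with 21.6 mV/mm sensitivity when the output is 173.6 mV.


Displacement = Vout / sensitivity.
d = 173.6 / 21.6
d = 8.037 mm

8.037 mm


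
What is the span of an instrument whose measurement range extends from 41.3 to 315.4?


Span = upper range - lower range.
Span = 315.4 - (41.3)
Span = 274.1

274.1


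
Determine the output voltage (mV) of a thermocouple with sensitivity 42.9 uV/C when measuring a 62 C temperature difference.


The thermocouple output V = sensitivity * dT.
V = 42.9 uV/C * 62 C
V = 2659.8 uV
V = 2.66 mV

2.66 mV


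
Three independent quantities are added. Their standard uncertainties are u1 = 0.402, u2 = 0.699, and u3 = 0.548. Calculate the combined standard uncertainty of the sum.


For a sum of independent quantities, uc = sqrt(u1^2 + u2^2 + u3^2).
uc = sqrt(0.402^2 + 0.699^2 + 0.548^2)
uc = sqrt(0.161604 + 0.488601 + 0.300304)
uc = 0.9749

0.9749


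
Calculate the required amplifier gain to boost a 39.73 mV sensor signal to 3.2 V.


Gain = Vout / Vin (converting to same units).
G = 3.2 V / 39.73 mV
G = 3200.0 mV / 39.73 mV
G = 80.54

80.54


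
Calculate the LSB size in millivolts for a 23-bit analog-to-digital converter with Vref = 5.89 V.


The resolution (LSB) of an ADC is Vref / 2^n.
LSB = 5.89 / 2^23
LSB = 5.89 / 8388608
LSB = 7e-07 V = 0.00070214 mV

0.00070214 mV


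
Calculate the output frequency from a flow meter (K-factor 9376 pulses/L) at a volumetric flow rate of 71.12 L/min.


Frequency = K * Q / 60 (converting L/min to L/s).
f = 9376 * 71.12 / 60
f = 666821.12 / 60
f = 11113.69 Hz

11113.69 Hz


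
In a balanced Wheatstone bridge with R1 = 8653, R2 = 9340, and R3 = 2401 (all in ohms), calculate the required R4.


At balance: R1*R4 = R2*R3, so R4 = R2*R3/R1.
R4 = 9340 * 2401 / 8653
R4 = 22425340 / 8653
R4 = 2591.63 ohm

2591.63 ohm


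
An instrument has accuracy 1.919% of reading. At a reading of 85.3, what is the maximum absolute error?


Absolute error = (accuracy% / 100) * reading.
Error = (1.919 / 100) * 85.3
Error = 0.01919 * 85.3
Error = 1.6369

1.6369


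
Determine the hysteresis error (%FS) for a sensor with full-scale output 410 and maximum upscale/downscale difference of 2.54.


Hysteresis = (max difference / full scale) * 100%.
H = (2.54 / 410) * 100
H = 0.62 %FS

0.62 %FS


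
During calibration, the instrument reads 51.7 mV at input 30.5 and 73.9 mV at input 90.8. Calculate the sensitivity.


Sensitivity = (y2 - y1) / (x2 - x1).
S = (73.9 - 51.7) / (90.8 - 30.5)
S = 22.2 / 60.3
S = 0.3682 mV/unit

0.3682 mV/unit


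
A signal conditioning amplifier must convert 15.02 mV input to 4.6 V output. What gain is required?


Gain = Vout / Vin (converting to same units).
G = 4.6 V / 15.02 mV
G = 4600.0 mV / 15.02 mV
G = 306.26

306.26


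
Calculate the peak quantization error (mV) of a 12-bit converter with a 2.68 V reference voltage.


The maximum quantization error is +/- LSB/2.
LSB = Vref / 2^n = 2.68 / 4096 = 0.0006543 V
Max error = LSB / 2 = 0.0006543 / 2 = 0.00032715 V
Max error = 0.3271 mV

0.3271 mV


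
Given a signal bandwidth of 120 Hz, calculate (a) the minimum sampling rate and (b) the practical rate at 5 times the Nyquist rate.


By Nyquist theorem, fs_min = 2 * fmax.
fs_min = 2 * 120 = 240 Hz
Practical rate = 5 * fs_min = 5 * 240 = 1200 Hz

fs_min = 240 Hz, fs_practical = 1200 Hz


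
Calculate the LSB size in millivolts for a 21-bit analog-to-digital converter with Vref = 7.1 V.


The resolution (LSB) of an ADC is Vref / 2^n.
LSB = 7.1 / 2^21
LSB = 7.1 / 2097152
LSB = 3.39e-06 V = 0.00338554 mV

0.00338554 mV


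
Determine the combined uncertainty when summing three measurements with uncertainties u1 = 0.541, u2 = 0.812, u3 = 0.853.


For a sum of independent quantities, uc = sqrt(u1^2 + u2^2 + u3^2).
uc = sqrt(0.541^2 + 0.812^2 + 0.853^2)
uc = sqrt(0.292681 + 0.659344 + 0.727609)
uc = 1.296

1.296


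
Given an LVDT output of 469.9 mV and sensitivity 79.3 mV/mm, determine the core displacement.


Displacement = Vout / sensitivity.
d = 469.9 / 79.3
d = 5.926 mm

5.926 mm


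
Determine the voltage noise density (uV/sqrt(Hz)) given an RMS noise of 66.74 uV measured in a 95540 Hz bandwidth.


Noise spectral density = Vrms / sqrt(BW).
NSD = 66.74 / sqrt(95540)
NSD = 66.74 / 309.0955
NSD = 0.2159 uV/sqrt(Hz)

0.2159 uV/sqrt(Hz)


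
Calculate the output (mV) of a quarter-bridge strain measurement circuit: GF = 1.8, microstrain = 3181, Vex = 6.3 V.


Quarter bridge output: Vout = (GF * epsilon * Vex) / 4.
Vout = (1.8 * 3181e-6 * 6.3) / 4
Vout = 0.03607254 / 4 V
Vout = 0.00901814 V = 9.0181 mV

9.0181 mV


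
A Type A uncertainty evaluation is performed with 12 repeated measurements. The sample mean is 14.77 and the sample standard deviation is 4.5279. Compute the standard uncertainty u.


The standard uncertainty for Type A evaluation is u = s / sqrt(n).
u = 4.5279 / sqrt(12)
u = 4.5279 / 3.4641
u = 1.3071

1.3071


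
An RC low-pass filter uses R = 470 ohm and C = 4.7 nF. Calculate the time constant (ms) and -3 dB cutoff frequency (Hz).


Time constant: tau = R * C.
tau = 470 * 4.70e-09 = 2.209e-06 s
tau = 0.0022 ms
Cutoff frequency: fc = 1 / (2*pi*R*C).
fc = 1 / (2*pi*2.209e-06) = 72048.41 Hz

tau = 0.0022 ms, fc = 72048.41 Hz


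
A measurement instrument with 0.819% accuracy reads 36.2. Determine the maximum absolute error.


Absolute error = (accuracy% / 100) * reading.
Error = (0.819 / 100) * 36.2
Error = 0.00819 * 36.2
Error = 0.2965

0.2965


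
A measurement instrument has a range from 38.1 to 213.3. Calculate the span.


Span = upper range - lower range.
Span = 213.3 - (38.1)
Span = 175.2

175.2


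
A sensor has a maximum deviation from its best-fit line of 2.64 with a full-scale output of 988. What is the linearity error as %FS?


Linearity error = (max deviation / full scale) * 100%.
Linearity = (2.64 / 988) * 100
Linearity = 0.267 %FS

0.267 %FS


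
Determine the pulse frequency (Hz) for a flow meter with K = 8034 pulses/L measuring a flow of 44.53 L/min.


Frequency = K * Q / 60 (converting L/min to L/s).
f = 8034 * 44.53 / 60
f = 357754.02 / 60
f = 5962.57 Hz

5962.57 Hz


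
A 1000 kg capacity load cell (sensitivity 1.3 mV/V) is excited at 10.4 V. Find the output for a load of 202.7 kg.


Vout = rated_output * Vex * (load / capacity).
Vout = 1.3 * 10.4 * (202.7 / 1000)
Vout = 1.3 * 10.4 * 0.2027
Vout = 2.741 mV

2.741 mV


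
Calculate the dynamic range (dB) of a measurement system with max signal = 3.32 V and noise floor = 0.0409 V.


Dynamic range = 20 * log10(Vmax / Vnoise).
DR = 20 * log10(3.32 / 0.0409)
DR = 20 * log10(81.17)
DR = 38.19 dB

38.19 dB


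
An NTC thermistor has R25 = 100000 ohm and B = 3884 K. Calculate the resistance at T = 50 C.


NTC thermistor equation: Rt = R25 * exp(B * (1/T - 1/T25)).
T in Kelvin: 323.15 K, T25 = 298.15 K
1/T - 1/T25 = 1/323.15 - 1/298.15 = -0.00025948
B * (1/T - 1/T25) = 3884 * -0.00025948 = -1.0078
Rt = 100000 * exp(-1.0078) = 36501.6 ohm

36501.6 ohm


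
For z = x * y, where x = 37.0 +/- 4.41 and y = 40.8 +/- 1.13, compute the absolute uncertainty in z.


For a product z = x*y, the relative uncertainty is:
uz/z = sqrt((ux/x)^2 + (uy/y)^2)
Relative uncertainties: ux/x = 4.41/37.0 = 0.119189
uy/y = 1.13/40.8 = 0.027696
z = 37.0 * 40.8 = 1509.6
uz = 1509.6 * sqrt(0.119189^2 + 0.027696^2) = 184.722

184.722


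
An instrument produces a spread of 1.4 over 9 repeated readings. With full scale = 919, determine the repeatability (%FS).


Repeatability = (spread / full scale) * 100%.
R = (1.4 / 919) * 100
R = 0.152 %FS

0.152 %FS


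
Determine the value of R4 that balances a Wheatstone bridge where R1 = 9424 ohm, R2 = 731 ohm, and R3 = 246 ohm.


At balance: R1*R4 = R2*R3, so R4 = R2*R3/R1.
R4 = 731 * 246 / 9424
R4 = 179826 / 9424
R4 = 19.08 ohm

19.08 ohm


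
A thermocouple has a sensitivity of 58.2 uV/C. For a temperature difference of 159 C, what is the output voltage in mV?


The thermocouple output V = sensitivity * dT.
V = 58.2 uV/C * 159 C
V = 9253.8 uV
V = 9.254 mV

9.254 mV


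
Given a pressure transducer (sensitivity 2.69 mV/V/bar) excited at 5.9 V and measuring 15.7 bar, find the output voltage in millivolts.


Output = sensitivity * Vex * P.
Vout = 2.69 * 5.9 * 15.7
Vout = 15.871 * 15.7
Vout = 249.17 mV

249.17 mV


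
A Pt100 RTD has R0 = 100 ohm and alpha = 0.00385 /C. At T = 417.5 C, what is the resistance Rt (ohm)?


The RTD equation: Rt = R0 * (1 + alpha * T).
Rt = 100 * (1 + 0.00385 * 417.5)
Rt = 100 * (1 + 1.607375)
Rt = 100 * 2.607375
Rt = 260.738 ohm

260.738 ohm


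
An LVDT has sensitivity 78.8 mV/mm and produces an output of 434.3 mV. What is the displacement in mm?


Displacement = Vout / sensitivity.
d = 434.3 / 78.8
d = 5.511 mm

5.511 mm


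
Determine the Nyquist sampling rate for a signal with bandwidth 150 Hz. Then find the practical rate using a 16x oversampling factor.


By Nyquist theorem, fs_min = 2 * fmax.
fs_min = 2 * 150 = 300 Hz
Practical rate = 16 * fs_min = 16 * 300 = 4800 Hz

fs_min = 300 Hz, fs_practical = 4800 Hz


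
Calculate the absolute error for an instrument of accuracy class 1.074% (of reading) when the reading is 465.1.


Absolute error = (accuracy% / 100) * reading.
Error = (1.074 / 100) * 465.1
Error = 0.01074 * 465.1
Error = 4.9952

4.9952


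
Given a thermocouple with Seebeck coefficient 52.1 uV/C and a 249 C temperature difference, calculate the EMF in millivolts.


The thermocouple output V = sensitivity * dT.
V = 52.1 uV/C * 249 C
V = 12972.9 uV
V = 12.973 mV

12.973 mV


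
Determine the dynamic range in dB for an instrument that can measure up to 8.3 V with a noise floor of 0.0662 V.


Dynamic range = 20 * log10(Vmax / Vnoise).
DR = 20 * log10(8.3 / 0.0662)
DR = 20 * log10(125.38)
DR = 41.96 dB

41.96 dB


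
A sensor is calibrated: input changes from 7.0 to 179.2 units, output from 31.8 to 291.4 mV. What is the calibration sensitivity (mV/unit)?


Sensitivity = (y2 - y1) / (x2 - x1).
S = (291.4 - 31.8) / (179.2 - 7.0)
S = 259.6 / 172.2
S = 1.5075 mV/unit

1.5075 mV/unit


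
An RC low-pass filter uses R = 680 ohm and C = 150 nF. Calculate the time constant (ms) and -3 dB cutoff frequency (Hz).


Time constant: tau = R * C.
tau = 680 * 1.50e-07 = 0.000102 s
tau = 0.102 ms
Cutoff frequency: fc = 1 / (2*pi*R*C).
fc = 1 / (2*pi*0.000102) = 1560.34 Hz

tau = 0.102 ms, fc = 1560.34 Hz


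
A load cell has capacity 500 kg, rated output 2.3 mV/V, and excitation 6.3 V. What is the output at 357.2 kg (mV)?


Vout = rated_output * Vex * (load / capacity).
Vout = 2.3 * 6.3 * (357.2 / 500)
Vout = 2.3 * 6.3 * 0.7144
Vout = 10.352 mV

10.352 mV


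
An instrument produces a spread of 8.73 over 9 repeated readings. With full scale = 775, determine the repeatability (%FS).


Repeatability = (spread / full scale) * 100%.
R = (8.73 / 775) * 100
R = 1.126 %FS

1.126 %FS


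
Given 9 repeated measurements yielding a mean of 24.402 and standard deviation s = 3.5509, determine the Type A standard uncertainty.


The standard uncertainty for Type A evaluation is u = s / sqrt(n).
u = 3.5509 / sqrt(9)
u = 3.5509 / 3.0
u = 1.1836

1.1836


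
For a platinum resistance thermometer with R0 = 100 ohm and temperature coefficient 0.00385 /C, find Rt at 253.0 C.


The RTD equation: Rt = R0 * (1 + alpha * T).
Rt = 100 * (1 + 0.00385 * 253.0)
Rt = 100 * (1 + 0.97405)
Rt = 100 * 1.97405
Rt = 197.405 ohm

197.405 ohm


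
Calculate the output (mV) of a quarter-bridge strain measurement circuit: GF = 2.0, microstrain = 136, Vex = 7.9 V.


Quarter bridge output: Vout = (GF * epsilon * Vex) / 4.
Vout = (2.0 * 136e-6 * 7.9) / 4
Vout = 0.0021488 / 4 V
Vout = 0.0005372 V = 0.5372 mV

0.5372 mV


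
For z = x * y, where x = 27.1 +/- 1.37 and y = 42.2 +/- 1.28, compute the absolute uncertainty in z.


For a product z = x*y, the relative uncertainty is:
uz/z = sqrt((ux/x)^2 + (uy/y)^2)
Relative uncertainties: ux/x = 1.37/27.1 = 0.050554
uy/y = 1.28/42.2 = 0.030332
z = 27.1 * 42.2 = 1143.6
uz = 1143.6 * sqrt(0.050554^2 + 0.030332^2) = 67.422

67.422


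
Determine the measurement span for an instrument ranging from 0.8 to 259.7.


Span = upper range - lower range.
Span = 259.7 - (0.8)
Span = 258.9

258.9


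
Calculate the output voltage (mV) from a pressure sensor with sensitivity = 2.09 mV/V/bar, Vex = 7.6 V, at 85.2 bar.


Output = sensitivity * Vex * P.
Vout = 2.09 * 7.6 * 85.2
Vout = 15.884 * 85.2
Vout = 1353.32 mV

1353.32 mV


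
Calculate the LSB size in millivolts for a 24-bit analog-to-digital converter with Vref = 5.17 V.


The resolution (LSB) of an ADC is Vref / 2^n.
LSB = 5.17 / 2^24
LSB = 5.17 / 16777216
LSB = 3.1e-07 V = 0.00030816 mV

0.00030816 mV


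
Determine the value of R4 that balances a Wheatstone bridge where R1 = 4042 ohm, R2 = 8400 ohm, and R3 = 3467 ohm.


At balance: R1*R4 = R2*R3, so R4 = R2*R3/R1.
R4 = 8400 * 3467 / 4042
R4 = 29122800 / 4042
R4 = 7205.05 ohm

7205.05 ohm


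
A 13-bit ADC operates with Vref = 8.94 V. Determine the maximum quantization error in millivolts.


The maximum quantization error is +/- LSB/2.
LSB = Vref / 2^n = 8.94 / 8192 = 0.00109131 V
Max error = LSB / 2 = 0.00109131 / 2 = 0.00054565 V
Max error = 0.5457 mV

0.5457 mV


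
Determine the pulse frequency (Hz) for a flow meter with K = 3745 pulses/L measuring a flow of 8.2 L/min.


Frequency = K * Q / 60 (converting L/min to L/s).
f = 3745 * 8.2 / 60
f = 30709.0 / 60
f = 511.82 Hz

511.82 Hz


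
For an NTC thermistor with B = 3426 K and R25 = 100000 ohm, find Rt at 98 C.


NTC thermistor equation: Rt = R25 * exp(B * (1/T - 1/T25)).
T in Kelvin: 371.15 K, T25 = 298.15 K
1/T - 1/T25 = 1/371.15 - 1/298.15 = -0.00065969
B * (1/T - 1/T25) = 3426 * -0.00065969 = -2.2601
Rt = 100000 * exp(-2.2601) = 10434.1 ohm

10434.1 ohm


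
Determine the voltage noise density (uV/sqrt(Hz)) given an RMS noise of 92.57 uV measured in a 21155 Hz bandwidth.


Noise spectral density = Vrms / sqrt(BW).
NSD = 92.57 / sqrt(21155)
NSD = 92.57 / 145.4476
NSD = 0.6364 uV/sqrt(Hz)

0.6364 uV/sqrt(Hz)


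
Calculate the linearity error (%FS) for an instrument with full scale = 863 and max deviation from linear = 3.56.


Linearity error = (max deviation / full scale) * 100%.
Linearity = (3.56 / 863) * 100
Linearity = 0.413 %FS

0.413 %FS


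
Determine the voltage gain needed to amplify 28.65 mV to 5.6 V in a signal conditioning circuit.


Gain = Vout / Vin (converting to same units).
G = 5.6 V / 28.65 mV
G = 5600.0 mV / 28.65 mV
G = 195.46

195.46


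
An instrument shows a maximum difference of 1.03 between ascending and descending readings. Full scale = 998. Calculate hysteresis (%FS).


Hysteresis = (max difference / full scale) * 100%.
H = (1.03 / 998) * 100
H = 0.103 %FS

0.103 %FS


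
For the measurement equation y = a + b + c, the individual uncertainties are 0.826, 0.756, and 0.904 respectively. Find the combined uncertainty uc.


For a sum of independent quantities, uc = sqrt(u1^2 + u2^2 + u3^2).
uc = sqrt(0.826^2 + 0.756^2 + 0.904^2)
uc = sqrt(0.682276 + 0.571536 + 0.817216)
uc = 1.4391

1.4391


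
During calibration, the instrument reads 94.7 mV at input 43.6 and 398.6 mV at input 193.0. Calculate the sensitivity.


Sensitivity = (y2 - y1) / (x2 - x1).
S = (398.6 - 94.7) / (193.0 - 43.6)
S = 303.9 / 149.4
S = 2.0341 mV/unit

2.0341 mV/unit


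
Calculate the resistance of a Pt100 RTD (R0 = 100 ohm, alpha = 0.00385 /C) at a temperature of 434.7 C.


The RTD equation: Rt = R0 * (1 + alpha * T).
Rt = 100 * (1 + 0.00385 * 434.7)
Rt = 100 * (1 + 1.673595)
Rt = 100 * 2.673595
Rt = 267.359 ohm

267.359 ohm


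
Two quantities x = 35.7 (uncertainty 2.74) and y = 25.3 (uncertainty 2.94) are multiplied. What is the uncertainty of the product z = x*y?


For a product z = x*y, the relative uncertainty is:
uz/z = sqrt((ux/x)^2 + (uy/y)^2)
Relative uncertainties: ux/x = 2.74/35.7 = 0.076751
uy/y = 2.94/25.3 = 0.116206
z = 35.7 * 25.3 = 903.2
uz = 903.2 * sqrt(0.076751^2 + 0.116206^2) = 125.784

125.784


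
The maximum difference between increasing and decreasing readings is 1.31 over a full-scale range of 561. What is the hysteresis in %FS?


Hysteresis = (max difference / full scale) * 100%.
H = (1.31 / 561) * 100
H = 0.234 %FS

0.234 %FS


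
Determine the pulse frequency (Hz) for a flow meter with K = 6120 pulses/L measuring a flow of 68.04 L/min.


Frequency = K * Q / 60 (converting L/min to L/s).
f = 6120 * 68.04 / 60
f = 416404.8 / 60
f = 6940.08 Hz

6940.08 Hz


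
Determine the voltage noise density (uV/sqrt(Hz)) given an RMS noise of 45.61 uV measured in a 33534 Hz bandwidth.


Noise spectral density = Vrms / sqrt(BW).
NSD = 45.61 / sqrt(33534)
NSD = 45.61 / 183.1229
NSD = 0.2491 uV/sqrt(Hz)

0.2491 uV/sqrt(Hz)


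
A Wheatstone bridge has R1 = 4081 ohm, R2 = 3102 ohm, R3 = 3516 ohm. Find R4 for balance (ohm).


At balance: R1*R4 = R2*R3, so R4 = R2*R3/R1.
R4 = 3102 * 3516 / 4081
R4 = 10906632 / 4081
R4 = 2672.54 ohm

2672.54 ohm


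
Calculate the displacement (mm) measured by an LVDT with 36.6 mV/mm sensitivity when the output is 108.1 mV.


Displacement = Vout / sensitivity.
d = 108.1 / 36.6
d = 2.954 mm

2.954 mm


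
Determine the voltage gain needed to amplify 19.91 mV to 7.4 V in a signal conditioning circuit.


Gain = Vout / Vin (converting to same units).
G = 7.4 V / 19.91 mV
G = 7400.0 mV / 19.91 mV
G = 371.67

371.67


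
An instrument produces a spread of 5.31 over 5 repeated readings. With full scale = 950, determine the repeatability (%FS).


Repeatability = (spread / full scale) * 100%.
R = (5.31 / 950) * 100
R = 0.559 %FS

0.559 %FS


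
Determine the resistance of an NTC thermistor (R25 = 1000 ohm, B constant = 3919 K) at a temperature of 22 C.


NTC thermistor equation: Rt = R25 * exp(B * (1/T - 1/T25)).
T in Kelvin: 295.15 K, T25 = 298.15 K
1/T - 1/T25 = 1/295.15 - 1/298.15 = 3.409e-05
B * (1/T - 1/T25) = 3919 * 3.409e-05 = 0.1336
Rt = 1000 * exp(0.1336) = 1142.9 ohm

1142.9 ohm


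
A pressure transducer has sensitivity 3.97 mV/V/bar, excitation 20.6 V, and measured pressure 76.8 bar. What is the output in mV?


Output = sensitivity * Vex * P.
Vout = 3.97 * 20.6 * 76.8
Vout = 81.782 * 76.8
Vout = 6280.86 mV

6280.86 mV


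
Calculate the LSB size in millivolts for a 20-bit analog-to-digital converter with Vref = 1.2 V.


The resolution (LSB) of an ADC is Vref / 2^n.
LSB = 1.2 / 2^20
LSB = 1.2 / 1048576
LSB = 1.14e-06 V = 0.00114441 mV

0.00114441 mV


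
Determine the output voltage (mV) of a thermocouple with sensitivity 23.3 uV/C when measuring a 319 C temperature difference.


The thermocouple output V = sensitivity * dT.
V = 23.3 uV/C * 319 C
V = 7432.7 uV
V = 7.433 mV

7.433 mV
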